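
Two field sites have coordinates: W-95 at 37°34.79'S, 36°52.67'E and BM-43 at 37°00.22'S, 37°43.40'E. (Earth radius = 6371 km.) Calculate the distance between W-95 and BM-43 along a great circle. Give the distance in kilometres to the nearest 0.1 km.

W-95: φ = -37.57983°, λ = +36.87783°
BM-43: φ = -37.00367°, λ = +37.72333°
Δφ = 0.5762°,  Δλ = 0.8455°
a = sin²(Δφ/2) + cos φ₁ cos φ₂ sin²(Δλ/2) = 0.000060
c = 2·arcsin(√a) = 0.015458 rad = 0.8857°
d = R·c = 6371 × 0.015458 = 98.5 km

98.5 km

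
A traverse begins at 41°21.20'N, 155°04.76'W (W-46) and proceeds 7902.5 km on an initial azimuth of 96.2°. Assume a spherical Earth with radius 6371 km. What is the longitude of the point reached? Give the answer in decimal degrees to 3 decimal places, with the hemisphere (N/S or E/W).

W-46: φ = +41.35333°, λ = -155.07933°
δ = d/R = 7902.5/6371 = 1.240386 rad
φ₂ = arcsin(sin φ₁ cos δ + cos φ₁ sin δ cos θ)
   = arcsin(0.66070·0.32443 + 0.75065·0.94591·-0.10800) = 7.91288°
λ₂ = λ₁ + atan2(sin θ sin δ cos φ₁, cos δ − sin φ₁ sin φ₂) = -83.38097°

83.381°W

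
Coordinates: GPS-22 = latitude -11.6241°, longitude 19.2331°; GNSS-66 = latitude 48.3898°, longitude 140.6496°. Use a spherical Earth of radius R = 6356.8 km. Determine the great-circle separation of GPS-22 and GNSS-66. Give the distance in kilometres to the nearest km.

13238 km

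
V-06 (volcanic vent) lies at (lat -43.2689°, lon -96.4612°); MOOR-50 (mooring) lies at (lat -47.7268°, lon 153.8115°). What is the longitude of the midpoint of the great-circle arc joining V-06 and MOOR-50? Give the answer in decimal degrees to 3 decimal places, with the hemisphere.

Bx = cos φ₂ cos Δλ = -0.227054,  By = cos φ₂ sin Δλ = -0.633188
φₘ = atan2(sin φ₁ + sin φ₂, √((cos φ₁ + Bx)² + By²)) = -60.46830°
λₘ = λ₁ + atan2(By, cos φ₁ + Bx) = -148.10389°

148.104°W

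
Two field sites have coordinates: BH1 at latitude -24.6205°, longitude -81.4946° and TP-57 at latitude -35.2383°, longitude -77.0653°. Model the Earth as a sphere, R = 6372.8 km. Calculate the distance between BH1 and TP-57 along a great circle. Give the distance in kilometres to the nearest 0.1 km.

1255.4 km

Δφ = -10.6178°,  Δλ = 4.4293°
a = sin²(Δφ/2) + cos φ₁ cos φ₂ sin²(Δλ/2) = 0.009670
c = 2·arcsin(√a) = 0.196988 rad = 11.2866°
d = R·c = 6372.8 × 0.196988 = 1255.4 km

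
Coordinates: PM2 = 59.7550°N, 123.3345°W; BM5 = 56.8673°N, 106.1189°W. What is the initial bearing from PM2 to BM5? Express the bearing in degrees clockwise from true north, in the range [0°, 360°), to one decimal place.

Δλ = 17.2156°
y = sin Δλ · cos φ₂ = 0.161770
x = cos φ₁ sin φ₂ − sin φ₁ cos φ₂ cos Δλ = -0.029224
θ = atan2(y, x) = 100.2401° → 100.2401° (mod 360°)

100.2°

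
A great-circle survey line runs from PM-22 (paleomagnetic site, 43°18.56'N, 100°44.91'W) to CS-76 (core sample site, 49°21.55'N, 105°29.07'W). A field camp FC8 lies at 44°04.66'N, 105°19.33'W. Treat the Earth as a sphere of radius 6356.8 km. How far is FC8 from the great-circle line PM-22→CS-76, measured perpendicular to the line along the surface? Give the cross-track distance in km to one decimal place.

282.6 km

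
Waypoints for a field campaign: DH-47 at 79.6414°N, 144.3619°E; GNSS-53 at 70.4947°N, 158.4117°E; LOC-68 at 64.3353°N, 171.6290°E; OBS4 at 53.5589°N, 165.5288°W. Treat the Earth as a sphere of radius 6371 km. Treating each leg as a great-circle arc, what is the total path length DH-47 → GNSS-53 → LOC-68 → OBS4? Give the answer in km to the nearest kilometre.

3728 km

DH-47→GNSS-53: c = 0.170568 rad, d = 1086.69 km
GNSS-53→LOC-68: c = 0.138701 rad, d = 883.66 km
LOC-68→OBS4: c = 0.275868 rad, d = 1757.55 km
Total = 1086.69 + 883.66 + 1757.55 = 3727.90 km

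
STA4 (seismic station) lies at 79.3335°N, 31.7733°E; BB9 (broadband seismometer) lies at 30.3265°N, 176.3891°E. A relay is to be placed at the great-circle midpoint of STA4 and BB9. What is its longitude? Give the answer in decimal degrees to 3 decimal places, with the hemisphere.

167.832°E

Bx = cos φ₂ cos Δλ = -0.703725,  By = cos φ₂ sin Δλ = 0.499820
φₘ = atan2(sin φ₁ + sin φ₂, √((cos φ₁ + Bx)² + By²)) = 64.16503°
λₘ = λ₁ + atan2(By, cos φ₁ + Bx) = 167.83159°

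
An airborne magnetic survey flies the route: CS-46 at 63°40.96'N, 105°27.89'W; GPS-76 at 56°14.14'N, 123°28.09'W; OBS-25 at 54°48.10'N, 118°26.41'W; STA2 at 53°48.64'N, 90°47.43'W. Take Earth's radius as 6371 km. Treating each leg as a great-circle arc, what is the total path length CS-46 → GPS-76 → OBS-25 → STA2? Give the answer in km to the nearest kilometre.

CS-46: φ = +63.68267°, λ = -105.46483°
GPS-76: φ = +56.23567°, λ = -123.46817°
OBS-25: φ = +54.80167°, λ = -118.44017°
STA2: φ = +53.81067°, λ = -90.79050°
CS-46→GPS-76: c = 0.202827 rad, d = 1292.21 km
GPS-76→OBS-25: c = 0.055611 rad, d = 354.30 km
OBS-25→STA2: c = 0.280259 rad, d = 1785.53 km
Total = 1292.21 + 354.30 + 1785.53 = 3432.04 km

3432 km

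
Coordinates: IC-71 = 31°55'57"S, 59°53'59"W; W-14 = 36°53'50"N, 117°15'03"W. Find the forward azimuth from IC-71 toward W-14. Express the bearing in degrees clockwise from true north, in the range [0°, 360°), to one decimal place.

317.6°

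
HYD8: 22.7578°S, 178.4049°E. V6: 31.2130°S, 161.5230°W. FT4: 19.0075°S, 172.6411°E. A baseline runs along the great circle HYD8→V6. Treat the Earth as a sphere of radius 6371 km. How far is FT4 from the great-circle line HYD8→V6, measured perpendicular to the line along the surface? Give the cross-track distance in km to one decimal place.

δ₁₃ = central angle HYD8→FT4 = 0.114511 rad  (haversine)
θ₁₃ = bearing HYD8→FT4 = 303.798°,  θ₁₂ = bearing HYD8→V6 = 119.657°
dₓₜ = R·arcsin(sin δ₁₃ · sin(θ₁₃ − θ₁₂)) = 6371·arcsin(0.11426·sin(184.141°)) = -52.563 km
|dₓₜ| = 52.563 km

52.6 km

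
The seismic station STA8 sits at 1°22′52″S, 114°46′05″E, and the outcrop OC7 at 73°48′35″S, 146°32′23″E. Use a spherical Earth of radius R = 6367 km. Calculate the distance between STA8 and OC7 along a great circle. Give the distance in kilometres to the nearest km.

8326 km

STA8: φ = -1.38111°, λ = +114.76806°
OC7: φ = -73.80972°, λ = +146.53972°
Δφ = -72.4286°,  Δλ = 31.7717°
a = sin²(Δφ/2) + cos φ₁ cos φ₂ sin²(Δλ/2) = 0.369938
c = 2·arcsin(√a) = 1.307645 rad = 74.9226°
d = R·c = 6367 × 1.307645 = 8325.8 km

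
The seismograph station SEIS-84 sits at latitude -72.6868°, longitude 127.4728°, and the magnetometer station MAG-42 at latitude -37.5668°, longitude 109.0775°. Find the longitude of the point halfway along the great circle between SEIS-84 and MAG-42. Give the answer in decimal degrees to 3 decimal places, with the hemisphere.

Bx = cos φ₂ cos Δλ = 0.752141,  By = cos φ₂ sin Δλ = -0.250135
φₘ = atan2(sin φ₁ + sin φ₂, √((cos φ₁ + Bx)² + By²)) = -55.40166°
λₘ = λ₁ + atan2(By, cos φ₁ + Bx) = 114.07006°

114.070°E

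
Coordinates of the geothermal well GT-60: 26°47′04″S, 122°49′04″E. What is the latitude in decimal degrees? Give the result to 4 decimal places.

26° + 47′/60 + 4″/3600 = 26 + 0.78333 + 0.00111 = 26.7844°

26.7844°S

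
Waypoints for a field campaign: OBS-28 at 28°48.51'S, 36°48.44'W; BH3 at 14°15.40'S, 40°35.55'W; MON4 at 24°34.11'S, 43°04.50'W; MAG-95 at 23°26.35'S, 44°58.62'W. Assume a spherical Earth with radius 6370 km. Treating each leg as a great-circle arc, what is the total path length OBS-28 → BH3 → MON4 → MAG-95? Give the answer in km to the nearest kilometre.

3070 km

OBS-28: φ = -28.80850°, λ = -36.80733°
BH3: φ = -14.25667°, λ = -40.59250°
MON4: φ = -24.56850°, λ = -43.07500°
MAG-95: φ = -23.43917°, λ = -44.97700°
OBS-28→BH3: c = 0.261249 rad, d = 1664.16 km
BH3→MON4: c = 0.184540 rad, d = 1175.52 km
MON4→MAG-95: c = 0.036167 rad, d = 230.39 km
Total = 1664.16 + 1175.52 + 230.39 = 3070.06 km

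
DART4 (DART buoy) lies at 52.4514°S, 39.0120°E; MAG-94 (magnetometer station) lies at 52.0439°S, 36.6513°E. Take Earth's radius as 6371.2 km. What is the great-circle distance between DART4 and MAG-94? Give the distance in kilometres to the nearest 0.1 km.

Δφ = 0.4075°,  Δλ = -2.3607°
a = sin²(Δφ/2) + cos φ₁ cos φ₂ sin²(Δλ/2) = 0.000172
c = 2·arcsin(√a) = 0.026208 rad = 1.5016°
d = R·c = 6371.2 × 0.026208 = 167.0 km

167.0 km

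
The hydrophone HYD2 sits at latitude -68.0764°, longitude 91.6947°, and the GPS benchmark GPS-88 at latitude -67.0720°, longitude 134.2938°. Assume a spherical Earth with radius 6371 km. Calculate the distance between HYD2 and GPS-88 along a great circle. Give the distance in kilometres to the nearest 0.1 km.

Δφ = 1.0044°,  Δλ = 42.5991°
a = sin²(Δφ/2) + cos φ₁ cos φ₂ sin²(Δλ/2) = 0.019269
c = 2·arcsin(√a) = 0.278526 rad = 15.9583°
d = R·c = 6371 × 0.278526 = 1774.5 km

1774.5 km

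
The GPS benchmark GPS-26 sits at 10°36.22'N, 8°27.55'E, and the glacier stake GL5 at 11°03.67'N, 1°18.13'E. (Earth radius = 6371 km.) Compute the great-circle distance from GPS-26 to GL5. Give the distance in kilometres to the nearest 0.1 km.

GPS-26: φ = +10.60367°, λ = +8.45917°
GL5: φ = +11.06117°, λ = +1.30217°
Δφ = 0.4575°,  Δλ = -7.1570°
a = sin²(Δφ/2) + cos φ₁ cos φ₂ sin²(Δλ/2) = 0.003774
c = 2·arcsin(√a) = 0.122944 rad = 7.0442°
d = R·c = 6371 × 0.122944 = 783.3 km

783.3 km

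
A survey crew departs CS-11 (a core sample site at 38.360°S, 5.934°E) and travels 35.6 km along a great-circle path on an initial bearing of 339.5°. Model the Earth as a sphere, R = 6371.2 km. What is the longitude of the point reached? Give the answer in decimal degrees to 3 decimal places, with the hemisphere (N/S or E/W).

5.792°E

δ = d/R = 35.6/6371.2 = 0.005588 rad
φ₂ = arcsin(sin φ₁ cos δ + cos φ₁ sin δ cos θ)
   = arcsin(-0.62060·0.99998 + 0.78413·0.00559·0.93667) = -38.06004°
λ₂ = λ₁ + atan2(sin θ sin δ cos φ₁, cos δ − sin φ₁ sin φ₂) = 5.79160°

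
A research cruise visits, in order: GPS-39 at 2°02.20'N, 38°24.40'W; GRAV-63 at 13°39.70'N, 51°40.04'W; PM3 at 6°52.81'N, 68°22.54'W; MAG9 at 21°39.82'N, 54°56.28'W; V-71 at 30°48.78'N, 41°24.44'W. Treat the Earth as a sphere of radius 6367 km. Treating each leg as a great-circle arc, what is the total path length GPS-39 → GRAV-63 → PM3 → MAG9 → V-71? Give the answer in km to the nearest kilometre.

7795 km

GPS-39: φ = +2.03667°, λ = -38.40667°
GRAV-63: φ = +13.66167°, λ = -51.66733°
PM3: φ = +6.88017°, λ = -68.37567°
MAG9: φ = +21.66367°, λ = -54.93800°
V-71: φ = +30.81300°, λ = -41.40733°
GPS-39→GRAV-63: c = 0.305839 rad, d = 1947.28 km
GRAV-63→PM3: c = 0.310194 rad, d = 1975.01 km
PM3→MAG9: c = 0.343335 rad, d = 2186.02 km
MAG9→V-71: c = 0.264881 rad, d = 1686.50 km
Total = 1947.28 + 1975.01 + 2186.02 + 1686.50 = 7794.80 km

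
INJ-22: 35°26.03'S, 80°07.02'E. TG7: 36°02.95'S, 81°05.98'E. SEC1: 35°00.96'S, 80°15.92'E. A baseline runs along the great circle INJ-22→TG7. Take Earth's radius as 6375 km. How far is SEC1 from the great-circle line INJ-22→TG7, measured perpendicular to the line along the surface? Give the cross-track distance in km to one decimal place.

45.0 km

INJ-22: φ = -35.43383°, λ = +80.11700°
TG7: φ = -36.04917°, λ = +81.09967°
SEC1: φ = -35.01600°, λ = +80.26533°
δ₁₃ = central angle INJ-22→SEC1 = 0.007593 rad  (haversine)
θ₁₃ = bearing INJ-22→SEC1 = 16.215°,  θ₁₂ = bearing INJ-22→TG7 = 127.936°
dₓₜ = R·arcsin(sin δ₁₃ · sin(θ₁₃ − θ₁₂)) = 6375·arcsin(0.00759·sin(-111.721°)) = -44.969 km
|dₓₜ| = 44.969 km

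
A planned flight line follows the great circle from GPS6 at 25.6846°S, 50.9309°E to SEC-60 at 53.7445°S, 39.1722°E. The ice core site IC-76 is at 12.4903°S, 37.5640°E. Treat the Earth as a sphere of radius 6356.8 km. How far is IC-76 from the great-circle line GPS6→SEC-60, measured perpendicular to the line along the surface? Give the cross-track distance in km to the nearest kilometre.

1751 km

δ₁₃ = central angle GPS6→IC-76 = 0.318310 rad  (haversine)
θ₁₃ = bearing GPS6→IC-76 = 313.845°,  θ₁₂ = bearing GPS6→SEC-60 = 194.215°
dₓₜ = R·arcsin(sin δ₁₃ · sin(θ₁₃ − θ₁₂)) = 6356.8·arcsin(0.31296·sin(119.630°)) = 1751.362 km
|dₓₜ| = 1751.362 km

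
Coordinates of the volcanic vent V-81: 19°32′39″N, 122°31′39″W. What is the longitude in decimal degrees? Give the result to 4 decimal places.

122° + 31′/60 + 39″/3600 = 122 + 0.51667 + 0.01083 = 122.5275°

122.5275°W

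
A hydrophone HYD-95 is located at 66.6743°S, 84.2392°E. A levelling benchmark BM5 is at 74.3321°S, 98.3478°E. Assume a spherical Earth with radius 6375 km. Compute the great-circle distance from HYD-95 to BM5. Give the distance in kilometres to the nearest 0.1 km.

994.5 km

Δφ = -7.6578°,  Δλ = 14.1086°
a = sin²(Δφ/2) + cos φ₁ cos φ₂ sin²(Δλ/2) = 0.006072
c = 2·arcsin(√a) = 0.156004 rad = 8.9384°
d = R·c = 6375 × 0.156004 = 994.5 km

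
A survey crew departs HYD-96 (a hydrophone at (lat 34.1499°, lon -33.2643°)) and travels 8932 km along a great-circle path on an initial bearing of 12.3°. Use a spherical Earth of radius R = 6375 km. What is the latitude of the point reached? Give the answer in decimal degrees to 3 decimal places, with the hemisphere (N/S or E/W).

63.096°N

δ = d/R = 8932/6375 = 1.401098 rad
φ₂ = arcsin(sin φ₁ cos δ + cos φ₁ sin δ cos θ)
   = arcsin(0.56136·0.16888 + 0.82757·0.98564·0.97705) = 63.09601°
λ₂ = λ₁ + atan2(sin θ sin δ cos φ₁, cos δ − sin φ₁ sin φ₂) = 119.08848°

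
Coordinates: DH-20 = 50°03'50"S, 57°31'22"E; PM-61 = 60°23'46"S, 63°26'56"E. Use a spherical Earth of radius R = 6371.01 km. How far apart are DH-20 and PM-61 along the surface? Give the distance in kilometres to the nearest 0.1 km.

DH-20: φ = -50.06389°, λ = +57.52278°
PM-61: φ = -60.39611°, λ = +63.44889°
Δφ = -10.3322°,  Δλ = 5.9261°
a = sin²(Δφ/2) + cos φ₁ cos φ₂ sin²(Δλ/2) = 0.008955
c = 2·arcsin(√a) = 0.189547 rad = 10.8603°
d = R·c = 6371.01 × 0.189547 = 1207.6 km

1207.6 km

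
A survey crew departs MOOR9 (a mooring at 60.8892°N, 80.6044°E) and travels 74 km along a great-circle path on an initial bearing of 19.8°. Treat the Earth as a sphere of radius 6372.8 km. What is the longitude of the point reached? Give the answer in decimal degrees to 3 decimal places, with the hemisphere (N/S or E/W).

81.077°E

δ = d/R = 74/6372.8 = 0.011612 rad
φ₂ = arcsin(sin φ₁ cos δ + cos φ₁ sin δ cos θ)
   = arcsin(0.87368·0.99993 + 0.48650·0.01161·0.94088) = 61.51436°
λ₂ = λ₁ + atan2(sin θ sin δ cos φ₁, cos δ − sin φ₁ sin φ₂) = 81.07692°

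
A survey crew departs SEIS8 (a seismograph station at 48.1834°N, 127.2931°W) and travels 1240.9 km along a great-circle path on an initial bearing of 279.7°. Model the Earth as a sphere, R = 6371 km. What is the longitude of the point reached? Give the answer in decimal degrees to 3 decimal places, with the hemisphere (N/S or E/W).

δ = d/R = 1240.9/6371 = 0.194773 rad
φ₂ = arcsin(sin φ₁ cos δ + cos φ₁ sin δ cos θ)
   = arcsin(0.74528·0.98109 + 0.66675·0.19354·0.16849) = 48.84513°
λ₂ = λ₁ + atan2(sin θ sin δ cos φ₁, cos δ − sin φ₁ sin φ₂) = -144.14460°

144.145°W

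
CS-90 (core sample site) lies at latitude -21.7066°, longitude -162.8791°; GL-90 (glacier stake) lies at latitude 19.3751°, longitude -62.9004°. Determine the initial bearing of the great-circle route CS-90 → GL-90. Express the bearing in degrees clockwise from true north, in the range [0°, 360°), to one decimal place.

Δλ = 99.9787°
y = sin Δλ · cos φ₂ = 0.929096
x = cos φ₁ sin φ₂ − sin φ₁ cos φ₂ cos Δλ = 0.247767
θ = atan2(y, x) = 75.0681° → 75.0681° (mod 360°)

75.1°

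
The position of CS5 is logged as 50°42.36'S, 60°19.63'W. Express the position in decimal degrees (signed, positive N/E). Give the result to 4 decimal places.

-50.7060°, -60.3272°

lat: 50.7060° S → -50.7060°
lon: 60.3272° W → -60.3272°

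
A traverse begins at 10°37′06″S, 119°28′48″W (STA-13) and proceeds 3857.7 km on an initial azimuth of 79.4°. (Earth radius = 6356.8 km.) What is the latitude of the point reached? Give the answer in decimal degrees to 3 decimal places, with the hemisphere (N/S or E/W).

2.766°S

STA-13: φ = -10.61833°, λ = -119.48000°
δ = d/R = 3857.7/6356.8 = 0.606862 rad
φ₂ = arcsin(sin φ₁ cos δ + cos φ₁ sin δ cos θ)
   = arcsin(-0.18427·0.82144 + 0.98288·0.57029·0.18395) = -2.76582°
λ₂ = λ₁ + atan2(sin θ sin δ cos φ₁, cos δ − sin φ₁ sin φ₂) = -85.34017°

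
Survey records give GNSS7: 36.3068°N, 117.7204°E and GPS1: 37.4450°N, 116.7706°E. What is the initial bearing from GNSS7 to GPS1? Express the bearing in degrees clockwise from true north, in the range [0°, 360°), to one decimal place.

326.6°

Δλ = -0.9498°
y = sin Δλ · cos φ₂ = -0.013161
x = cos φ₁ sin φ₂ − sin φ₁ cos φ₂ cos Δλ = 0.019929
θ = atan2(y, x) = -33.4403° → 326.5597° (mod 360°)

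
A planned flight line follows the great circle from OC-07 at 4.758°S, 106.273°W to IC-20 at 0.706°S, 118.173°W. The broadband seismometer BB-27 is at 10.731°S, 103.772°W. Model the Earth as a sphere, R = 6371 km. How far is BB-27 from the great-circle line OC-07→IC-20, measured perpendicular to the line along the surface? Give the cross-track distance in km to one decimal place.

543.4 km

δ₁₃ = central angle OC-07→BB-27 = 0.112857 rad  (haversine)
θ₁₃ = bearing OC-07→BB-27 = 157.623°,  θ₁₂ = bearing OC-07→IC-20 = 288.472°
dₓₜ = R·arcsin(sin δ₁₃ · sin(θ₁₃ − θ₁₂)) = 6371·arcsin(0.11262·sin(-130.850°)) = -543.388 km
|dₓₜ| = 543.388 km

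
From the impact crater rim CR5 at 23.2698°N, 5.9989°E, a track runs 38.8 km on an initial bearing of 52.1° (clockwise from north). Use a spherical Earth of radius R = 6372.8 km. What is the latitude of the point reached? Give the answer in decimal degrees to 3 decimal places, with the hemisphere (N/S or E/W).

23.484°N

δ = d/R = 38.8/6372.8 = 0.006088 rad
φ₂ = arcsin(sin φ₁ cos δ + cos φ₁ sin δ cos θ)
   = arcsin(0.39506·0.99998 + 0.91865·0.00609·0.61429) = 23.48380°
λ₂ = λ₁ + atan2(sin θ sin δ cos φ₁, cos δ − sin φ₁ sin φ₂) = 6.29902°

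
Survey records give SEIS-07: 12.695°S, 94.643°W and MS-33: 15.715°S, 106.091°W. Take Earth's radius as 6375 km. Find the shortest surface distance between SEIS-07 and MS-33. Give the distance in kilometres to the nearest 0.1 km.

Δφ = -3.0200°,  Δλ = -11.4480°
a = sin²(Δφ/2) + cos φ₁ cos φ₂ sin²(Δλ/2) = 0.010036
c = 2·arcsin(√a) = 0.200695 rad = 11.4990°
d = R·c = 6375 × 0.200695 = 1279.4 km

1279.4 km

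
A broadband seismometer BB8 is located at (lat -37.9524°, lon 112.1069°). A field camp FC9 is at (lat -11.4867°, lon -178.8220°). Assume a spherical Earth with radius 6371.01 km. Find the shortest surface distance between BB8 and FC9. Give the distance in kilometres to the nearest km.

Δφ = 26.4657°,  Δλ = 69.0711°
a = sin²(Δφ/2) + cos φ₁ cos φ₂ sin²(Δλ/2) = 0.300751
c = 2·arcsin(√a) = 1.160917 rad = 66.5157°
d = R·c = 6371.01 × 1.160917 = 7396.2 km

7396 km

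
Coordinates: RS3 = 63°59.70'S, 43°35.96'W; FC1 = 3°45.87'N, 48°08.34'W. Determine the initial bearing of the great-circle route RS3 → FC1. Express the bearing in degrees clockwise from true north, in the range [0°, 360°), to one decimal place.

355.1°

RS3: φ = -63.99500°, λ = -43.59933°
FC1: φ = +3.76450°, λ = -48.13900°
Δλ = -4.5397°
y = sin Δλ · cos φ₂ = -0.078978
x = cos φ₁ sin φ₂ − sin φ₁ cos φ₂ cos Δλ = 0.922790
θ = atan2(y, x) = -4.8918° → 355.1082° (mod 360°)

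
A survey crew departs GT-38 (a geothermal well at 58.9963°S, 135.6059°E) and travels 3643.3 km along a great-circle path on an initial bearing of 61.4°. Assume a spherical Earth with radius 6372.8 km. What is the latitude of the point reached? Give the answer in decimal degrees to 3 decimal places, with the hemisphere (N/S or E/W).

35.975°S

δ = d/R = 3643.3/6372.8 = 0.571695 rad
φ₂ = arcsin(sin φ₁ cos δ + cos φ₁ sin δ cos θ)
   = arcsin(-0.85713·0.84098 + 0.51509·0.54106·0.47869) = -35.97466°
λ₂ = λ₁ + atan2(sin θ sin δ cos φ₁, cos δ − sin φ₁ sin φ₂) = 171.54984°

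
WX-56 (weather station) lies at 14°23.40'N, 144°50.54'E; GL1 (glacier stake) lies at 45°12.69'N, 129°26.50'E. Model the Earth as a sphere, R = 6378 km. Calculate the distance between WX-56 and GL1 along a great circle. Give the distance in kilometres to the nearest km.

3725 km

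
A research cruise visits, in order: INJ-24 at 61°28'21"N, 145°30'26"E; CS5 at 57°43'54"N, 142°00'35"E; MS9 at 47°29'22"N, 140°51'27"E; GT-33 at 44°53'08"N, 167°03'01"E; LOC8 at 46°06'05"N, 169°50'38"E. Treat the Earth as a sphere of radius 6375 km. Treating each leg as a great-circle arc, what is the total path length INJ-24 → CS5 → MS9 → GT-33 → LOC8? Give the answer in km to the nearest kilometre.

INJ-24: φ = +61.47250°, λ = +145.50722°
CS5: φ = +57.73167°, λ = +142.00972°
MS9: φ = +47.48944°, λ = +140.85750°
GT-33: φ = +44.88556°, λ = +167.05028°
LOC8: φ = +46.10139°, λ = +169.84389°
INJ-24→CS5: c = 0.072203 rad, d = 460.30 km
CS5→MS9: c = 0.179170 rad, d = 1142.21 km
MS9→GT-33: c = 0.318184 rad, d = 2028.42 km
GT-33→LOC8: c = 0.040227 rad, d = 256.45 km
Total = 460.30 + 1142.21 + 2028.42 + 256.45 = 3887.37 km

3887 km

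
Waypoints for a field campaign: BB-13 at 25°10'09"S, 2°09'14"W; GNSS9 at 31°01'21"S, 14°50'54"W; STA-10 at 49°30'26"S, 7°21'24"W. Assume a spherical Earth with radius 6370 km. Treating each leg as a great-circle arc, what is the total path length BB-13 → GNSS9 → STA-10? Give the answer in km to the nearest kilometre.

3552 km

BB-13: φ = -25.16917°, λ = -2.15389°
GNSS9: φ = -31.02250°, λ = -14.84833°
STA-10: φ = -49.50722°, λ = -7.35667°
BB-13→GNSS9: c = 0.220321 rad, d = 1403.45 km
GNSS9→STA-10: c = 0.337281 rad, d = 2148.48 km
Total = 1403.45 + 2148.48 = 3551.92 km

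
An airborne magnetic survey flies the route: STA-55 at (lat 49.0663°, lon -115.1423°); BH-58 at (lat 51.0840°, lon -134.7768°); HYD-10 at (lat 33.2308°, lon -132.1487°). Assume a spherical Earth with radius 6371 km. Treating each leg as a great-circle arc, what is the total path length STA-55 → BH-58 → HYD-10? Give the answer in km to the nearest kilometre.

3411 km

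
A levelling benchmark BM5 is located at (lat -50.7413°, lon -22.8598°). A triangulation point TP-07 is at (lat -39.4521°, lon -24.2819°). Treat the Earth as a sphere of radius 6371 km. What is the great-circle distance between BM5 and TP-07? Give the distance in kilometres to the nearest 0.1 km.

1260.2 km

Δφ = 11.2892°,  Δλ = -1.4221°
a = sin²(Δφ/2) + cos φ₁ cos φ₂ sin²(Δλ/2) = 0.009749
c = 2·arcsin(√a) = 0.197801 rad = 11.3332°
d = R·c = 6371 × 0.197801 = 1260.2 km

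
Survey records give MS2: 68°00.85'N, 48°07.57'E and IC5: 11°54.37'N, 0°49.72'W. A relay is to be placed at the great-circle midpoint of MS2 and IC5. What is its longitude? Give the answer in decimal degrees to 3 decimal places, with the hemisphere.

12.158°E

MS2: φ = +68.01417°, λ = +48.12617°
IC5: φ = +11.90617°, λ = -0.82867°
Bx = cos φ₂ cos Δλ = 0.642527,  By = cos φ₂ sin Δλ = -0.737967
φₘ = atan2(sin φ₁ + sin φ₂, √((cos φ₁ + Bx)² + By²)) = 42.05699°
λₘ = λ₁ + atan2(By, cos φ₁ + Bx) = 12.15779°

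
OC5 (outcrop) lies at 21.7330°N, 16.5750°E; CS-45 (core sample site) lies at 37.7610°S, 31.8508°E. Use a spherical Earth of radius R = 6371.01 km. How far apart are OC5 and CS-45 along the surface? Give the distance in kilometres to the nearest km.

6806 km

Δφ = -59.4940°,  Δλ = 15.2758°
a = sin²(Δφ/2) + cos φ₁ cos φ₂ sin²(Δλ/2) = 0.259159
c = 2·arcsin(√a) = 1.068223 rad = 61.2047°
d = R·c = 6371.01 × 1.068223 = 6805.7 km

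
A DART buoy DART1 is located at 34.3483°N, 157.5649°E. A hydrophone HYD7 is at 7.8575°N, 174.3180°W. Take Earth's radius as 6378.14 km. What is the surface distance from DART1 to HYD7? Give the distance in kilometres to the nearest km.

4120 km

Δφ = -26.4908°,  Δλ = 28.1171°
a = sin²(Δφ/2) + cos φ₁ cos φ₂ sin²(Δλ/2) = 0.100757
c = 2·arcsin(√a) = 0.646020 rad = 37.0142°
d = R·c = 6378.14 × 0.646020 = 4120.4 km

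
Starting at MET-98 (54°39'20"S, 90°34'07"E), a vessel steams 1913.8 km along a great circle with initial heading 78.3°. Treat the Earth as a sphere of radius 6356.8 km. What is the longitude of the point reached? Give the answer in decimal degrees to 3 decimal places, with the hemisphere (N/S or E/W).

116.337°E

MET-98: φ = -54.65556°, λ = +90.56861°
δ = d/R = 1913.8/6356.8 = 0.301063 rad
φ₂ = arcsin(sin φ₁ cos δ + cos φ₁ sin δ cos θ)
   = arcsin(-0.81569·0.95502 + 0.57849·0.29654·0.20279) = -48.09163°
λ₂ = λ₁ + atan2(sin θ sin δ cos φ₁, cos δ − sin φ₁ sin φ₂) = 116.33679°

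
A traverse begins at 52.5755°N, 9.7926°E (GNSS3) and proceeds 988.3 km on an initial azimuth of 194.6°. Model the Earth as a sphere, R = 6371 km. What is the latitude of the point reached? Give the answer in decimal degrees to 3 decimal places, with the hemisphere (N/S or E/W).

δ = d/R = 988.3/6371 = 0.155125 rad
φ₂ = arcsin(sin φ₁ cos δ + cos φ₁ sin δ cos θ)
   = arcsin(0.79415·0.98799 + 0.60772·0.15450·-0.96771) = 43.92822°
λ₂ = λ₁ + atan2(sin θ sin δ cos φ₁, cos δ − sin φ₁ sin φ₂) = 6.69280°

43.928°N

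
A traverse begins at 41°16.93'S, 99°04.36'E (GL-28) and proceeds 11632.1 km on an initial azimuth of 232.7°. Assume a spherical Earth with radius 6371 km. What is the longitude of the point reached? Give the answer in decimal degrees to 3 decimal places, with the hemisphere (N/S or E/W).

27.755°W

GL-28: φ = -41.28217°, λ = +99.07267°
δ = d/R = 11632.1/6371 = 1.825789 rad
φ₂ = arcsin(sin φ₁ cos δ + cos φ₁ sin δ cos θ)
   = arcsin(-0.65977·-0.25224 + 0.75147·0.96767·-0.60599) = -15.91664°
λ₂ = λ₁ + atan2(sin θ sin δ cos φ₁, cos δ − sin φ₁ sin φ₂) = -27.75524°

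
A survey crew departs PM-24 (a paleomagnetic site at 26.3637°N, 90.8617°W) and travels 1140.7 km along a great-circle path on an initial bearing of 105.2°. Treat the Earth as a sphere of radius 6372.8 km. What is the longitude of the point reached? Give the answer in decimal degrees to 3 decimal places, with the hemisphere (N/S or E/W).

80.082°W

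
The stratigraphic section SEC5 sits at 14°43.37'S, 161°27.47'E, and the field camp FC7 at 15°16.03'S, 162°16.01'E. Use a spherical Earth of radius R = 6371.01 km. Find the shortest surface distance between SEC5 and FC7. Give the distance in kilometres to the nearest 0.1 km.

105.9 km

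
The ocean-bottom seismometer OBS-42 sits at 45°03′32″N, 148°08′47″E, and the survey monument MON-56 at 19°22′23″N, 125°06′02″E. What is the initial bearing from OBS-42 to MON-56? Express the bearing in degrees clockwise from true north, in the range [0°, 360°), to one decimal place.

224.2°

OBS-42: φ = +45.05889°, λ = +148.14639°
MON-56: φ = +19.37306°, λ = +125.10056°
Δλ = -23.0458°
y = sin Δλ · cos φ₂ = -0.369302
x = cos φ₁ sin φ₂ − sin φ₁ cos φ₂ cos Δλ = -0.380144
θ = atan2(y, x) = -135.8288° → 224.1712° (mod 360°)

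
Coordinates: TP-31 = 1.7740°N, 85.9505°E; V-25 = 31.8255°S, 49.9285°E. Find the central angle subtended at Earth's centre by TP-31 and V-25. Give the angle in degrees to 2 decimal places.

47.89°

Δφ = -33.5995°,  Δλ = -36.0220°
a = sin²(Δφ/2) + cos φ₁ cos φ₂ sin²(Δλ/2) = 0.164729
c = 2·arcsin(√a) = 0.835857 rad = 47.8911°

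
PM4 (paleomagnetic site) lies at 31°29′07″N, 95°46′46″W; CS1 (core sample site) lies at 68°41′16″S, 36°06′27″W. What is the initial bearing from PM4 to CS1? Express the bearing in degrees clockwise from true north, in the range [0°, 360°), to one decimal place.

PM4: φ = +31.48528°, λ = -95.77944°
CS1: φ = -68.68778°, λ = -36.10750°
Δλ = 59.6719°
y = sin Δλ · cos φ₂ = 0.313711
x = cos φ₁ sin φ₂ − sin φ₁ cos φ₂ cos Δλ = -0.890307
θ = atan2(y, x) = 160.5894° → 160.5894° (mod 360°)

160.6°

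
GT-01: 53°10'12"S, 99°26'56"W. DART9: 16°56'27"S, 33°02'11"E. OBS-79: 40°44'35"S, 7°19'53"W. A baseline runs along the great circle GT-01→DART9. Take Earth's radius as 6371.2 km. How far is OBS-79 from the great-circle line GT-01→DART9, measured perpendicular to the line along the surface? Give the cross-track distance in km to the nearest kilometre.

1510 km

GT-01: φ = -53.17000°, λ = -99.44889°
DART9: φ = -16.94083°, λ = +33.03639°
OBS-79: φ = -40.74306°, λ = -7.33139°
δ₁₃ = central angle GT-01→OBS-79 = 1.040689 rad  (haversine)
θ₁₃ = bearing GT-01→OBS-79 = 118.649°,  θ₁₂ = bearing GT-01→DART9 = 134.441°
dₓₜ = R·arcsin(sin δ₁₃ · sin(θ₁₃ − θ₁₂)) = 6371.2·arcsin(0.86275·sin(-15.791°)) = -1509.973 km
|dₓₜ| = 1509.973 km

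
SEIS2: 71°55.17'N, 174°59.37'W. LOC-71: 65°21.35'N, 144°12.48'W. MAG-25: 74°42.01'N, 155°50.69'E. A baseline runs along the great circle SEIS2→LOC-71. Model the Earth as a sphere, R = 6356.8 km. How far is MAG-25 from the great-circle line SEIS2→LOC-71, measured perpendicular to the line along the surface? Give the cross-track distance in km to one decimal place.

276.5 km

SEIS2: φ = +71.91950°, λ = -174.98950°
LOC-71: φ = +65.35583°, λ = -144.20800°
MAG-25: φ = +74.70017°, λ = +155.84483°
δ₁₃ = central angle SEIS2→MAG-25 = 0.152201 rad  (haversine)
θ₁₃ = bearing SEIS2→MAG-25 = 301.988°,  θ₁₂ = bearing SEIS2→LOC-71 = 105.322°
dₓₜ = R·arcsin(sin δ₁₃ · sin(θ₁₃ − θ₁₂)) = 6356.8·arcsin(0.15161·sin(196.666°)) = -276.492 km
|dₓₜ| = 276.492 km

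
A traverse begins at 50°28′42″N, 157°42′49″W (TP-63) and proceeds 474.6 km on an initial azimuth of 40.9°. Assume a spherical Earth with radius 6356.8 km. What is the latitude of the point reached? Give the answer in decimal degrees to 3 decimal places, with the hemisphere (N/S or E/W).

53.621°N

TP-63: φ = +50.47833°, λ = -157.71361°
δ = d/R = 474.6/6356.8 = 0.074660 rad
φ₂ = arcsin(sin φ₁ cos δ + cos φ₁ sin δ cos θ)
   = arcsin(0.77138·0.99721 + 0.63637·0.07459·0.75585) = 53.62122°
λ₂ = λ₁ + atan2(sin θ sin δ cos φ₁, cos δ − sin φ₁ sin φ₂) = -152.99052°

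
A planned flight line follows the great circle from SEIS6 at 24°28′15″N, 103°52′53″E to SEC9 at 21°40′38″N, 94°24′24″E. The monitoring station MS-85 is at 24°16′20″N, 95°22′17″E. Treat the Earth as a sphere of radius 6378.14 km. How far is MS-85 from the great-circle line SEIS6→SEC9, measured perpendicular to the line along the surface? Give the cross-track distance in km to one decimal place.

SEIS6: φ = +24.47083°, λ = +103.88139°
SEC9: φ = +21.67722°, λ = +94.40667°
MS-85: φ = +24.27222°, λ = +95.37139°
δ₁₃ = central angle SEIS6→MS-85 = 0.135315 rad  (haversine)
θ₁₃ = bearing SEIS6→MS-85 = 270.294°,  θ₁₂ = bearing SEIS6→SEC9 = 254.130°
dₓₜ = R·arcsin(sin δ₁₃ · sin(θ₁₃ − θ₁₂)) = 6378.14·arcsin(0.13490·sin(16.163°)) = 239.576 km
|dₓₜ| = 239.576 km

239.6 km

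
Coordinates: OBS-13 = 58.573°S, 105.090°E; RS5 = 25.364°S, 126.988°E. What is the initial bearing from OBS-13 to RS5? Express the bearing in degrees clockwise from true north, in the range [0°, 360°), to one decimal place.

Δλ = 21.8980°
y = sin Δλ · cos φ₂ = 0.337004
x = cos φ₁ sin φ₂ − sin φ₁ cos φ₂ cos Δλ = 0.492063
θ = atan2(y, x) = 34.4065° → 34.4065° (mod 360°)

34.4°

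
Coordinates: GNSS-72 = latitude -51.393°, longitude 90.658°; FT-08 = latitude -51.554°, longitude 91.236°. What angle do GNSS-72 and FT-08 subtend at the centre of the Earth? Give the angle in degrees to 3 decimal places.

Δφ = -0.1610°,  Δλ = 0.5780°
a = sin²(Δφ/2) + cos φ₁ cos φ₂ sin²(Δλ/2) = 0.000012
c = 2·arcsin(√a) = 0.006883 rad = 0.3944°

0.394°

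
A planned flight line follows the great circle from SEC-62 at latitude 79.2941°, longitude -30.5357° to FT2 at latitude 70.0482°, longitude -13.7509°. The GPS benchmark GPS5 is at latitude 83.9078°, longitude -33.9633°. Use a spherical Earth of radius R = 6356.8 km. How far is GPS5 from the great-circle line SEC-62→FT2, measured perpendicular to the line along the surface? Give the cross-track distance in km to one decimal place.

252.8 km

δ₁₃ = central angle SEC-62→GPS5 = 0.080962 rad  (haversine)
θ₁₃ = bearing SEC-62→GPS5 = 355.500°,  θ₁₂ = bearing SEC-62→FT2 = 146.054°
dₓₜ = R·arcsin(sin δ₁₃ · sin(θ₁₃ − θ₁₂)) = 6356.8·arcsin(0.08087·sin(209.446°)) = -252.799 km
|dₓₜ| = 252.799 km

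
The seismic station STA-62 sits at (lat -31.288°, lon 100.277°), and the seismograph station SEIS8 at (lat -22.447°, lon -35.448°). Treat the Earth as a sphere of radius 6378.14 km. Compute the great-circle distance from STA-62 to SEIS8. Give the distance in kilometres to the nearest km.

Δφ = 8.8410°,  Δλ = -135.7250°
a = sin²(Δφ/2) + cos φ₁ cos φ₂ sin²(Δλ/2) = 0.683605
c = 2·arcsin(√a) = 1.946804 rad = 111.5436°
d = R·c = 6378.14 × 1.946804 = 12417.0 km

12417 km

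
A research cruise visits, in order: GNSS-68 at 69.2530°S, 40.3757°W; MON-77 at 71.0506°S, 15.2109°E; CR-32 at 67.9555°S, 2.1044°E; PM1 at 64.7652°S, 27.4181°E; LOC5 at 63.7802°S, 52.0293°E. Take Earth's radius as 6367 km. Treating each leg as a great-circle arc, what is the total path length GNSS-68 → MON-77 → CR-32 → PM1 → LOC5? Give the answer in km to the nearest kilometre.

GNSS-68→MON-77: c = 0.319201 rad, d = 2032.35 km
MON-77→CR-32: c = 0.096304 rad, d = 613.17 km
CR-32→PM1: c = 0.184185 rad, d = 1172.71 km
PM1→LOC5: c = 0.186060 rad, d = 1184.64 km
Total = 2032.35 + 613.17 + 1172.71 + 1184.64 = 5002.87 km

5003 km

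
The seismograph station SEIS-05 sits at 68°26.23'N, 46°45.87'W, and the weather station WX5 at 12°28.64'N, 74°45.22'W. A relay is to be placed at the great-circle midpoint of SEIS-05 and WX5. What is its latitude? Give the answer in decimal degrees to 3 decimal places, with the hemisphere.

41.132°N

SEIS-05: φ = +68.43717°, λ = -46.76450°
WX5: φ = +12.47733°, λ = -74.75367°
Bx = cos φ₂ cos Δλ = 0.862180,  By = cos φ₂ sin Δλ = -0.458220
φₘ = atan2(sin φ₁ + sin φ₂, √((cos φ₁ + Bx)² + By²)) = 41.13162°
λₘ = λ₁ + atan2(By, cos φ₁ + Bx) = -67.20126°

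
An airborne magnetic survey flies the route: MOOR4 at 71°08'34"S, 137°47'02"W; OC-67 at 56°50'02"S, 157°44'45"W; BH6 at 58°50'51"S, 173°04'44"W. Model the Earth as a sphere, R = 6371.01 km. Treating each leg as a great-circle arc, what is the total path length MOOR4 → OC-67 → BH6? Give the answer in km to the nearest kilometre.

MOOR4: φ = -71.14278°, λ = -137.78389°
OC-67: φ = -56.83389°, λ = -157.74583°
BH6: φ = -58.84750°, λ = -173.07889°
MOOR4→OC-67: c = 0.289614 rad, d = 1845.14 km
OC-67→BH6: c = 0.146358 rad, d = 932.45 km
Total = 1845.14 + 932.45 = 2777.58 km

2778 km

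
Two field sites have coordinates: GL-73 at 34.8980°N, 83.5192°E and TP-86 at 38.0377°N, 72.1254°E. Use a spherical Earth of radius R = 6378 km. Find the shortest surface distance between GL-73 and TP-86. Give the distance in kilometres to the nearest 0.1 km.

1077.3 km

Δφ = 3.1397°,  Δλ = -11.3938°
a = sin²(Δφ/2) + cos φ₁ cos φ₂ sin²(Δλ/2) = 0.007116
c = 2·arcsin(√a) = 0.168910 rad = 9.6779°
d = R·c = 6378 × 0.168910 = 1077.3 km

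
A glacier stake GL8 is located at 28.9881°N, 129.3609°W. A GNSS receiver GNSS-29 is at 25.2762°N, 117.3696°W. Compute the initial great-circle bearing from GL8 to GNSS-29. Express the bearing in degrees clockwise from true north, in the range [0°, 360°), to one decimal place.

Δλ = 11.9913°
y = sin Δλ · cos φ₂ = 0.187872
x = cos φ₁ sin φ₂ − sin φ₁ cos φ₂ cos Δλ = -0.055177
θ = atan2(y, x) = 106.3672° → 106.3672° (mod 360°)

106.4°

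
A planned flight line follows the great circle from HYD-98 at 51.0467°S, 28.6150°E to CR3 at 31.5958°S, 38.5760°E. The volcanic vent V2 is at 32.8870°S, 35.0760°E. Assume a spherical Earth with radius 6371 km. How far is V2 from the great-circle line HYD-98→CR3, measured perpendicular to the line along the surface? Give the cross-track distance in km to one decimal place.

δ₁₃ = central angle HYD-98→V2 = 0.327534 rad  (haversine)
θ₁₃ = bearing HYD-98→V2 = 17.081°,  θ₁₂ = bearing HYD-98→CR3 = 24.519°
dₓₜ = R·arcsin(sin δ₁₃ · sin(θ₁₃ − θ₁₂)) = 6371·arcsin(0.32171·sin(-7.438°)) = -265.411 km
|dₓₜ| = 265.411 km

265.4 km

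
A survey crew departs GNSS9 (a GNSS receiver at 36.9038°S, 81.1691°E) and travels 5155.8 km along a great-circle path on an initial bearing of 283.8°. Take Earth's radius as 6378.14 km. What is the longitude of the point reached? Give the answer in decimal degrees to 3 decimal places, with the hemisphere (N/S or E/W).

34.213°E

δ = d/R = 5155.8/6378.14 = 0.808355 rad
φ₂ = arcsin(sin φ₁ cos δ + cos φ₁ sin δ cos θ)
   = arcsin(-0.60047·0.69069 + 0.79964·0.72315·0.23853) = -16.06960°
λ₂ = λ₁ + atan2(sin θ sin δ cos φ₁, cos δ − sin φ₁ sin φ₂) = 34.21274°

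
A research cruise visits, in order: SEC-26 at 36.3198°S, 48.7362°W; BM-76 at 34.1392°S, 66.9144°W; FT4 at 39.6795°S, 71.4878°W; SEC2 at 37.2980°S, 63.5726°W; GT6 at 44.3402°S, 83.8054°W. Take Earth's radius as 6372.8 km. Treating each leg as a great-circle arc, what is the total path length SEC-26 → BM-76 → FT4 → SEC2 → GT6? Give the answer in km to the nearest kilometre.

SEC-26→BM-76: c = 0.261542 rad, d = 1666.75 km
BM-76→FT4: c = 0.115820 rad, d = 738.10 km
FT4→SEC2: c = 0.115793 rad, d = 737.92 km
SEC2→GT6: c = 0.293110 rad, d = 1867.93 km
Total = 1666.75 + 738.10 + 737.92 + 1867.93 = 5010.71 km

5011 km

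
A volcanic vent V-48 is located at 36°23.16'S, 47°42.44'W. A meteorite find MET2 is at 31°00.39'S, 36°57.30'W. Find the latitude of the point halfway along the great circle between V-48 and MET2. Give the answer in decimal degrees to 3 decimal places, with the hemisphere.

V-48: φ = -36.38600°, λ = -47.70733°
MET2: φ = -31.00650°, λ = -36.95500°
Bx = cos φ₂ cos Δλ = 0.842060,  By = cos φ₂ sin Δλ = 0.159906
φₘ = atan2(sin φ₁ + sin φ₂, √((cos φ₁ + Bx)² + By²)) = -33.81283°
λₘ = λ₁ + atan2(By, cos φ₁ + Bx) = -42.16225°

33.813°S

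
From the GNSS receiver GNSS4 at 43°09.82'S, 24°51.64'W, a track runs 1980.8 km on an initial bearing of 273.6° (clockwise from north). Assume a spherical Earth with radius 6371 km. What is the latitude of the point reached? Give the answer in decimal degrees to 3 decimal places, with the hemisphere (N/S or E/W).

GNSS4: φ = -43.16367°, λ = -24.86067°
δ = d/R = 1980.8/6371 = 0.310909 rad
φ₂ = arcsin(sin φ₁ cos δ + cos φ₁ sin δ cos θ)
   = arcsin(-0.68408·0.95206 + 0.72940·0.30592·0.06279) = -39.58898°
λ₂ = λ₁ + atan2(sin θ sin δ cos φ₁, cos δ − sin φ₁ sin φ₂) = -48.20105°

39.589°S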